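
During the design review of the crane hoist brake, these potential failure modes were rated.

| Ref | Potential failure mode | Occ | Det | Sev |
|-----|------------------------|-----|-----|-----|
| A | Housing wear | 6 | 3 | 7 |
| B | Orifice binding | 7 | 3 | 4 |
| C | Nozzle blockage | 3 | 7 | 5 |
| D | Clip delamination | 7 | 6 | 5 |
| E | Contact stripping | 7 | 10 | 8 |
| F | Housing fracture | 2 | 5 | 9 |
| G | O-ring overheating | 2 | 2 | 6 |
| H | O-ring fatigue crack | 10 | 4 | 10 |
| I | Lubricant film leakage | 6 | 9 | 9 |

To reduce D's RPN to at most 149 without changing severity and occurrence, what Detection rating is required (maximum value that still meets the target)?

D: S=5, O=7, D=6 → current RPN = 210.
Fixed product = 35. Need 35 × D ≤ 149, so D ≤ 149/35 = 4.26.
Maximum integer Detection rating = 4 (gives RPN 140; D=5 would give 175 > 149).

4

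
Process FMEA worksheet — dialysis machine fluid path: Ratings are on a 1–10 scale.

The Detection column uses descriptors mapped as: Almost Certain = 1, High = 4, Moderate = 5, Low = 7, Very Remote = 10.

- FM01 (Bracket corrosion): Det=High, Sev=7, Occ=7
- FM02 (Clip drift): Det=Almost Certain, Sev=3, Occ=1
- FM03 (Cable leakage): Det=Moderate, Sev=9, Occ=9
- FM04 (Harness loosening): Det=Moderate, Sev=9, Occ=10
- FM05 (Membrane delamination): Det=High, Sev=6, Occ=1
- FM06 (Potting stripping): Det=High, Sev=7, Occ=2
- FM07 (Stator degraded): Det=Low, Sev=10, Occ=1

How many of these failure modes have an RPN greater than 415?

1

RPN = Severity × Occurrence × Detection:
  FM01: 7 × 7 × 4 = 196
  FM02: 3 × 1 × 1 = 3
  FM03: 9 × 9 × 5 = 405
  FM04: 9 × 10 × 5 = 450
  FM05: 6 × 1 × 4 = 24
  FM06: 7 × 2 × 4 = 56
  FM07: 10 × 1 × 7 = 70
Modes with RPN > 415: FM04 (450) → 1.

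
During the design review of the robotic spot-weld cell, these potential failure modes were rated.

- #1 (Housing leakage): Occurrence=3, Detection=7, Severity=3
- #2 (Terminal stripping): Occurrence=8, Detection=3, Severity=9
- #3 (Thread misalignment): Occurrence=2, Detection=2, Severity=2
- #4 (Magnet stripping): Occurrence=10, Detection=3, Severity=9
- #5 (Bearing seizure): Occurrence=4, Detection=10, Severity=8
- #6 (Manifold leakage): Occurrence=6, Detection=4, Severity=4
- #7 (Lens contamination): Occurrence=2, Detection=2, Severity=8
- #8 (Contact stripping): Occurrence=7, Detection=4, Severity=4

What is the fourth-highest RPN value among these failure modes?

112

RPN = Severity × Occurrence × Detection:
  #1: 3 × 3 × 7 = 63
  #2: 9 × 8 × 3 = 216
  #3: 2 × 2 × 2 = 8
  #4: 9 × 10 × 3 = 270
  #5: 8 × 4 × 10 = 320
  #6: 4 × 6 × 4 = 96
  #7: 8 × 2 × 2 = 32
  #8: 4 × 7 × 4 = 112
Sorted descending: 320, 270, 216, 112, 96, 63, 32, 8.
The fourth-highest RPN is 112 (#8).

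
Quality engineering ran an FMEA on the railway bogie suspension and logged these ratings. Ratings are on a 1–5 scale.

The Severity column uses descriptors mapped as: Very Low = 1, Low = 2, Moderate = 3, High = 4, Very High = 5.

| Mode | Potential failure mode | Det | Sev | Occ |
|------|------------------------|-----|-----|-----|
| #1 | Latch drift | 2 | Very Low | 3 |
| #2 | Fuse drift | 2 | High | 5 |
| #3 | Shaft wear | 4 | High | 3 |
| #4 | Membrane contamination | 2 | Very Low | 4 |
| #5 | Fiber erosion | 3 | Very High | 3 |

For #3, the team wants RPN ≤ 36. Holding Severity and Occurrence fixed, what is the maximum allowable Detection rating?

#3: S=4, O=3, D=4 → current RPN = 48.
Fixed product = 12. Need 12 × D ≤ 36, so D ≤ 36/12 = 3.00.
Maximum integer Detection rating = 3 (gives RPN 36; D=4 would give 48 > 36).

3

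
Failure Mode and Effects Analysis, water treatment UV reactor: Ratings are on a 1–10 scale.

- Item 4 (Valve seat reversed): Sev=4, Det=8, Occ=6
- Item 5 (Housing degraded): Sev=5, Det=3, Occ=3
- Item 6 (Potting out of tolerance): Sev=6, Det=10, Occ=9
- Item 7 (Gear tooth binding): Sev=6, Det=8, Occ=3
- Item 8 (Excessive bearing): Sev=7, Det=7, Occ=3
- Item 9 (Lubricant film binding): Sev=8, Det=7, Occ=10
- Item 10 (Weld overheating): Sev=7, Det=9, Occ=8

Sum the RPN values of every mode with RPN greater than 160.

RPN = Severity × Occurrence × Detection:
  Item 4: 4 × 6 × 8 = 192
  Item 5: 5 × 3 × 3 = 45
  Item 6: 6 × 9 × 10 = 540
  Item 7: 6 × 3 × 8 = 144
  Item 8: 7 × 3 × 7 = 147
  Item 9: 8 × 10 × 7 = 560
  Item 10: 7 × 8 × 9 = 504
RPN > 160: Item 4 (192), Item 6 (540), Item 9 (560), Item 10 (504).
Sum: 192 + 540 + 560 + 504 = 1796.

1796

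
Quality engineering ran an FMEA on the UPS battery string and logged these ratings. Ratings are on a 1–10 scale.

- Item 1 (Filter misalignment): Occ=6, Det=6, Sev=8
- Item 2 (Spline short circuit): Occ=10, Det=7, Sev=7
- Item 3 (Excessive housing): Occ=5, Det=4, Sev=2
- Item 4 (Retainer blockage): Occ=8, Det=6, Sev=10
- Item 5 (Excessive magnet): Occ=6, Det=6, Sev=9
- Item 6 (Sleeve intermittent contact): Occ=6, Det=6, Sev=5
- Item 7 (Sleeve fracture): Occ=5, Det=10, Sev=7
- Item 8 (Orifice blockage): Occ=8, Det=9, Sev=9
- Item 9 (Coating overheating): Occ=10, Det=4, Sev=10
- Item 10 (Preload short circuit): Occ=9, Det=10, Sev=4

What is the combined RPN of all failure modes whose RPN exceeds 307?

3052

RPN = Severity × Occurrence × Detection:
  Item 1: 8 × 6 × 6 = 288
  Item 2: 7 × 10 × 7 = 490
  Item 3: 2 × 5 × 4 = 40
  Item 4: 10 × 8 × 6 = 480
  Item 5: 9 × 6 × 6 = 324
  Item 6: 5 × 6 × 6 = 180
  Item 7: 7 × 5 × 10 = 350
  Item 8: 9 × 8 × 9 = 648
  Item 9: 10 × 10 × 4 = 400
  Item 10: 4 × 9 × 10 = 360
RPN > 307: Item 2 (490), Item 4 (480), Item 5 (324), Item 7 (350), Item 8 (648), Item 9 (400), Item 10 (360).
Sum: 490 + 480 + 324 + 350 + 648 + 400 + 360 = 3052.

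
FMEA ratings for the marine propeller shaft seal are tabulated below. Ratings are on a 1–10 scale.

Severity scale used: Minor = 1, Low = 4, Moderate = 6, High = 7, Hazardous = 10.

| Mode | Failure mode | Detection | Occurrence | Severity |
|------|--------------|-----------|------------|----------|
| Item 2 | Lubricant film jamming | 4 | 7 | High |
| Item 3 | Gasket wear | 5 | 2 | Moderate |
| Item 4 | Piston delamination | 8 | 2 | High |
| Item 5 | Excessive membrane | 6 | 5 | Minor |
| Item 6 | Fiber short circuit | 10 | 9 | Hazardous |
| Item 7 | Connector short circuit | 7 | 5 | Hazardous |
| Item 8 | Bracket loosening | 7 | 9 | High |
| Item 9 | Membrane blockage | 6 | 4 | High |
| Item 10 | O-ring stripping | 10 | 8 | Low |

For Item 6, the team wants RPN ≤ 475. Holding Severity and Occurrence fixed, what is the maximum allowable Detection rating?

Item 6: S=10, O=9, D=10 → current RPN = 900.
Fixed product = 90. Need 90 × D ≤ 475, so D ≤ 475/90 = 5.28.
Maximum integer Detection rating = 5 (gives RPN 450; D=6 would give 540 > 475).

5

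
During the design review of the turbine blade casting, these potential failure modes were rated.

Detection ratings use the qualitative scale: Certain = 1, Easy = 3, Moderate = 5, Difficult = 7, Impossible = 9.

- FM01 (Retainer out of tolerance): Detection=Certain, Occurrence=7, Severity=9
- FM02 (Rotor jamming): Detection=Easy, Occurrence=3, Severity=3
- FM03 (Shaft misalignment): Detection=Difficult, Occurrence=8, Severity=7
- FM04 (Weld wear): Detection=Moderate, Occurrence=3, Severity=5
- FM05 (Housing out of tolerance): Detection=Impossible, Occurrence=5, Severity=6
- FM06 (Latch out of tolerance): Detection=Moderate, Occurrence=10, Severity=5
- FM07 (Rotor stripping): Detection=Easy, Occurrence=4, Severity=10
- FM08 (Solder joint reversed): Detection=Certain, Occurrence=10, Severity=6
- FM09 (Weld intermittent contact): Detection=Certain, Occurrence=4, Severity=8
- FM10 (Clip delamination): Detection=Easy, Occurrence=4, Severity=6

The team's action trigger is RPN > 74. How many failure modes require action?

RPN = Severity × Occurrence × Detection:
  FM01: 9 × 7 × 1 = 63
  FM02: 3 × 3 × 3 = 27
  FM03: 7 × 8 × 7 = 392
  FM04: 5 × 3 × 5 = 75
  FM05: 6 × 5 × 9 = 270
  FM06: 5 × 10 × 5 = 250
  FM07: 10 × 4 × 3 = 120
  FM08: 6 × 10 × 1 = 60
  FM09: 8 × 4 × 1 = 32
  FM10: 6 × 4 × 3 = 72
Modes with RPN > 74: FM03 (392), FM04 (75), FM05 (270), FM06 (250), FM07 (120) → 5.

5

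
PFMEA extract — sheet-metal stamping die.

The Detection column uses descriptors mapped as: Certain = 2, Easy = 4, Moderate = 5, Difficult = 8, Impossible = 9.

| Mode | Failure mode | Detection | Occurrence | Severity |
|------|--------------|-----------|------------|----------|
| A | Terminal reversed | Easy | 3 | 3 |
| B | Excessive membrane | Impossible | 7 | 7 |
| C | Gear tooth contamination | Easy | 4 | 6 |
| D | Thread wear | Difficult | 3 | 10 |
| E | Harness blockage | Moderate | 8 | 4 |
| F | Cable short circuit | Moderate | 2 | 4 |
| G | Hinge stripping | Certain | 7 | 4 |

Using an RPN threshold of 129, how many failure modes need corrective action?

3

RPN = Severity × Occurrence × Detection:
  A: 3 × 3 × 4 = 36
  B: 7 × 7 × 9 = 441
  C: 6 × 4 × 4 = 96
  D: 10 × 3 × 8 = 240
  E: 4 × 8 × 5 = 160
  F: 4 × 2 × 5 = 40
  G: 4 × 7 × 2 = 56
Modes with RPN ≥ 129: B (441), D (240), E (160) → 3.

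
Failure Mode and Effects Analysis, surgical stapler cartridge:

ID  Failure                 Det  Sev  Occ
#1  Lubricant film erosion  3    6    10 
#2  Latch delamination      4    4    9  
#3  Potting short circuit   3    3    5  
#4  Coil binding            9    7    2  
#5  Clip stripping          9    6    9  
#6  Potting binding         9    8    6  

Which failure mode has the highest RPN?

#5

RPN = Severity × Occurrence × Detection:
  #1: 6 × 10 × 3 = 180
  #2: 4 × 9 × 4 = 144
  #3: 3 × 5 × 3 = 45
  #4: 7 × 2 × 9 = 126
  #5: 6 × 9 × 9 = 486
  #6: 8 × 6 × 9 = 432
Highest RPN is 486 → #5.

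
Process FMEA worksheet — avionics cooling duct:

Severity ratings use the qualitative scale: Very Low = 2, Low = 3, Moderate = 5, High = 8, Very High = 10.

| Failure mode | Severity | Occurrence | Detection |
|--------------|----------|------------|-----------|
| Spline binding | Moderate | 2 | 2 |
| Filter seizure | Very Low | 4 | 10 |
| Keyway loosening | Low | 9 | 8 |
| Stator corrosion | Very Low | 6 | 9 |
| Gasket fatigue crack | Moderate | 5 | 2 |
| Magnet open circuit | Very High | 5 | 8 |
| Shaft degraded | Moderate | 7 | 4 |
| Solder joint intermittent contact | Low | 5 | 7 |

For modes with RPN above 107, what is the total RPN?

RPN = Severity × Occurrence × Detection:
  Spline binding: 5 × 2 × 2 = 20
  Filter seizure: 2 × 4 × 10 = 80
  Keyway loosening: 3 × 9 × 8 = 216
  Stator corrosion: 2 × 6 × 9 = 108
  Gasket fatigue crack: 5 × 5 × 2 = 50
  Magnet open circuit: 10 × 5 × 8 = 400
  Shaft degraded: 5 × 7 × 4 = 140
  Solder joint intermittent contact: 3 × 5 × 7 = 105
RPN > 107: Keyway loosening (216), Stator corrosion (108), Magnet open circuit (400), Shaft degraded (140).
Sum: 216 + 108 + 400 + 140 = 864.

864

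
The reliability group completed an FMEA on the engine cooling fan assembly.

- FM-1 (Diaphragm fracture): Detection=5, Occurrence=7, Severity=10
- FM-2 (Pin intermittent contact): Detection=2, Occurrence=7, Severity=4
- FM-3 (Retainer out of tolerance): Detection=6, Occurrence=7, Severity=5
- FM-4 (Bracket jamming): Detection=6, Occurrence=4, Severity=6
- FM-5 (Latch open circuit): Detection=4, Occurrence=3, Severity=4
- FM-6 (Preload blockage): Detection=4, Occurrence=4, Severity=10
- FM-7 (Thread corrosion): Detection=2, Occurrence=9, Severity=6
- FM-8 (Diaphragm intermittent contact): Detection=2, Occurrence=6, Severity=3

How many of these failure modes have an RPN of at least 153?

3

RPN = Severity × Occurrence × Detection:
  FM-1: 10 × 7 × 5 = 350
  FM-2: 4 × 7 × 2 = 56
  FM-3: 5 × 7 × 6 = 210
  FM-4: 6 × 4 × 6 = 144
  FM-5: 4 × 3 × 4 = 48
  FM-6: 10 × 4 × 4 = 160
  FM-7: 6 × 9 × 2 = 108
  FM-8: 3 × 6 × 2 = 36
Modes with RPN ≥ 153: FM-1 (350), FM-3 (210), FM-6 (160) → 3.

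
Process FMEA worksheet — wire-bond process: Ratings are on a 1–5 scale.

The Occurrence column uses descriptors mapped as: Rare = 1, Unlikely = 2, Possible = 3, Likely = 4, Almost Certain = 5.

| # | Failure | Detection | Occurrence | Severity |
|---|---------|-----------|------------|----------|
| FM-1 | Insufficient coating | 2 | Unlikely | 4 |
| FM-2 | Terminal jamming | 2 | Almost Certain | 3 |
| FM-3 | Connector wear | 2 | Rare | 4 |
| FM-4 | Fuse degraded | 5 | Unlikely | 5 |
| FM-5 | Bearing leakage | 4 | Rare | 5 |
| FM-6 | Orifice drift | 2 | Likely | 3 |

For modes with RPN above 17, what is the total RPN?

RPN = Severity × Occurrence × Detection:
  FM-1: 4 × 2 × 2 = 16
  FM-2: 3 × 5 × 2 = 30
  FM-3: 4 × 1 × 2 = 8
  FM-4: 5 × 2 × 5 = 50
  FM-5: 5 × 1 × 4 = 20
  FM-6: 3 × 4 × 2 = 24
RPN > 17: FM-2 (30), FM-4 (50), FM-5 (20), FM-6 (24).
Sum: 30 + 50 + 20 + 24 = 124.

124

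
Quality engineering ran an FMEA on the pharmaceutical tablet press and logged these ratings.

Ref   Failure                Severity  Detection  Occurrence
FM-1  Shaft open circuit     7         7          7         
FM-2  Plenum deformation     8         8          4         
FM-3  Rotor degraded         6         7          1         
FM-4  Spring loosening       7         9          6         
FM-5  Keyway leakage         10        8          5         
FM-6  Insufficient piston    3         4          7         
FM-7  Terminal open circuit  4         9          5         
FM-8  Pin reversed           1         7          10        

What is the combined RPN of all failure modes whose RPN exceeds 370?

778

RPN = Severity × Occurrence × Detection:
  FM-1: 7 × 7 × 7 = 343
  FM-2: 8 × 4 × 8 = 256
  FM-3: 6 × 1 × 7 = 42
  FM-4: 7 × 6 × 9 = 378
  FM-5: 10 × 5 × 8 = 400
  FM-6: 3 × 7 × 4 = 84
  FM-7: 4 × 5 × 9 = 180
  FM-8: 1 × 10 × 7 = 70
RPN > 370: FM-4 (378), FM-5 (400).
Sum: 378 + 400 = 778.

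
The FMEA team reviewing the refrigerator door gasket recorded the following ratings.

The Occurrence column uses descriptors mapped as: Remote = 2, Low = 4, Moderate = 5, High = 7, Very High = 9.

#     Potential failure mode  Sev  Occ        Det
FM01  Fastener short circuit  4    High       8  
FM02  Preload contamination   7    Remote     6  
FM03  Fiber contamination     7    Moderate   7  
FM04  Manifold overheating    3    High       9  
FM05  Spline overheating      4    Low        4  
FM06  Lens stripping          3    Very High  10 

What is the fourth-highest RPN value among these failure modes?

RPN = Severity × Occurrence × Detection:
  FM01: 4 × 7 × 8 = 224
  FM02: 7 × 2 × 6 = 84
  FM03: 7 × 5 × 7 = 245
  FM04: 3 × 7 × 9 = 189
  FM05: 4 × 4 × 4 = 64
  FM06: 3 × 9 × 10 = 270
Sorted descending: 270, 245, 224, 189, 84, 64.
The fourth-highest RPN is 189 (FM04).

189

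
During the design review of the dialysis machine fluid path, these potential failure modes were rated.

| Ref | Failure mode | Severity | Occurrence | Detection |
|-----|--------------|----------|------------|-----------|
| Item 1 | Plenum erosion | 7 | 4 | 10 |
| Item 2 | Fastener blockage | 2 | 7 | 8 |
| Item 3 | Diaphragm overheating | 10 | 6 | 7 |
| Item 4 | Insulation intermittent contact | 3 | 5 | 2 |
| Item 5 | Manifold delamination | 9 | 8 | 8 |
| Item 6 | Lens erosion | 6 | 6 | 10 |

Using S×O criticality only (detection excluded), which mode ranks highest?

Item 5

Criticality = Severity × Occurrence:
  Item 1: 7 × 4 = 28
  Item 2: 2 × 7 = 14
  Item 3: 10 × 6 = 60
  Item 4: 3 × 5 = 15
  Item 5: 9 × 8 = 72
  Item 6: 6 × 6 = 36
Highest criticality is 72 → Item 5.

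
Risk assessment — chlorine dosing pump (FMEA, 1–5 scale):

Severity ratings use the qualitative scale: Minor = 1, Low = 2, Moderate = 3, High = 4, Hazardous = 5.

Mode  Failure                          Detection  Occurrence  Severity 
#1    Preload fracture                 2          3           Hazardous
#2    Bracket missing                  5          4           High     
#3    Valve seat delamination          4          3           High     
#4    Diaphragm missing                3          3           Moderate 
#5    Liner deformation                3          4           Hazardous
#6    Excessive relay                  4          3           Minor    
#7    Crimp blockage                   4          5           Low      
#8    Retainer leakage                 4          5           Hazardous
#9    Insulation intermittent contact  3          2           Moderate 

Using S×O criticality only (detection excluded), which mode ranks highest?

#8

Criticality = Severity × Occurrence:
  #1: 5 × 3 = 15
  #2: 4 × 4 = 16
  #3: 4 × 3 = 12
  #4: 3 × 3 = 9
  #5: 5 × 4 = 20
  #6: 1 × 3 = 3
  #7: 2 × 5 = 10
  #8: 5 × 5 = 25
  #9: 3 × 2 = 6
Highest criticality is 25 → #8.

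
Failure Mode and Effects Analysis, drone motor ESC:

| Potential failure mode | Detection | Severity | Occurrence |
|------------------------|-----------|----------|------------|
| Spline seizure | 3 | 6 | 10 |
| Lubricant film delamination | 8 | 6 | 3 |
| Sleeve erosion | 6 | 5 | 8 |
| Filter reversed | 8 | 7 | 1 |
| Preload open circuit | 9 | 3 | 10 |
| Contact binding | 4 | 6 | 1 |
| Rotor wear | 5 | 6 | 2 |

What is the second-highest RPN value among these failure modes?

RPN = Severity × Occurrence × Detection:
  Spline seizure: 6 × 10 × 3 = 180
  Lubricant film delamination: 6 × 3 × 8 = 144
  Sleeve erosion: 5 × 8 × 6 = 240
  Filter reversed: 7 × 1 × 8 = 56
  Preload open circuit: 3 × 10 × 9 = 270
  Contact binding: 6 × 1 × 4 = 24
  Rotor wear: 6 × 2 × 5 = 60
Sorted descending: 270, 240, 180, 144, 60, 56, 24.
The second-highest RPN is 240 (Sleeve erosion).

240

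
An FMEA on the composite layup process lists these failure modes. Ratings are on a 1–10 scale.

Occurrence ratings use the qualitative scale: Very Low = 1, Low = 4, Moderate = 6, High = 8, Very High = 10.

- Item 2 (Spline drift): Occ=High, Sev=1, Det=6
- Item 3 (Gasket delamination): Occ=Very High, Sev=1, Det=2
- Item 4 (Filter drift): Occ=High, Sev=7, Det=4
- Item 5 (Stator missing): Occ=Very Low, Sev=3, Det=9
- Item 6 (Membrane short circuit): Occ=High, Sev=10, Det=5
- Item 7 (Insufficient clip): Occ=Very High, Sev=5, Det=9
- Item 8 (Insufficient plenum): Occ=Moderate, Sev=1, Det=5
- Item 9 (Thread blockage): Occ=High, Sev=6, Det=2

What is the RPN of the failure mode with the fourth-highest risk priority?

RPN = Severity × Occurrence × Detection:
  Item 2: 1 × 8 × 6 = 48
  Item 3: 1 × 10 × 2 = 20
  Item 4: 7 × 8 × 4 = 224
  Item 5: 3 × 1 × 9 = 27
  Item 6: 10 × 8 × 5 = 400
  Item 7: 5 × 10 × 9 = 450
  Item 8: 1 × 6 × 5 = 30
  Item 9: 6 × 8 × 2 = 96
Sorted descending: 450, 400, 224, 96, 48, 30, 27, 20.
The fourth-highest RPN is 96 (Item 9).

96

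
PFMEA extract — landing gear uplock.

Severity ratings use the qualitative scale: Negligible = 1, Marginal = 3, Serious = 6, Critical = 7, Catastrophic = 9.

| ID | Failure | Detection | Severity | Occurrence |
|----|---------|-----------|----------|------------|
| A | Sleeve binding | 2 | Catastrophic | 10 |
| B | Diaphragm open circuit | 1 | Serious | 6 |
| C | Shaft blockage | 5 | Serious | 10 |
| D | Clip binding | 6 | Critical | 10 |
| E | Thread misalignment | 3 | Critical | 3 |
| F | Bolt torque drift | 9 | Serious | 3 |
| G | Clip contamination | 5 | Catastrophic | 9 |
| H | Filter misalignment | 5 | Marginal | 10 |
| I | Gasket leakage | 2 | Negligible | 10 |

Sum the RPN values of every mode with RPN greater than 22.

RPN = Severity × Occurrence × Detection:
  A: 9 × 10 × 2 = 180
  B: 6 × 6 × 1 = 36
  C: 6 × 10 × 5 = 300
  D: 7 × 10 × 6 = 420
  E: 7 × 3 × 3 = 63
  F: 6 × 3 × 9 = 162
  G: 9 × 9 × 5 = 405
  H: 3 × 10 × 5 = 150
  I: 1 × 10 × 2 = 20
RPN > 22: A (180), B (36), C (300), D (420), E (63), F (162), G (405), H (150).
Sum: 180 + 36 + 300 + 420 + 63 + 162 + 405 + 150 = 1716.

1716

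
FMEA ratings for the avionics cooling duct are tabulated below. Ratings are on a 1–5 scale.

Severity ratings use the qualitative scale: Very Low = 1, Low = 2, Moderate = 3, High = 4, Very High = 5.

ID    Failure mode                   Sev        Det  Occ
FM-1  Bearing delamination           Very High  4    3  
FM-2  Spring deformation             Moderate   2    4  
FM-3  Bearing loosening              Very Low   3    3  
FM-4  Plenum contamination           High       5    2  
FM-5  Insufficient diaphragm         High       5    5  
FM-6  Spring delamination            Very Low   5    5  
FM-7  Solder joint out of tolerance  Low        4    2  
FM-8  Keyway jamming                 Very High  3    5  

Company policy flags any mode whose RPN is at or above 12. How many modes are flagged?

RPN = Severity × Occurrence × Detection:
  FM-1: 5 × 3 × 4 = 60
  FM-2: 3 × 4 × 2 = 24
  FM-3: 1 × 3 × 3 = 9
  FM-4: 4 × 2 × 5 = 40
  FM-5: 4 × 5 × 5 = 100
  FM-6: 1 × 5 × 5 = 25
  FM-7: 2 × 2 × 4 = 16
  FM-8: 5 × 5 × 3 = 75
Modes with RPN ≥ 12: FM-1 (60), FM-2 (24), FM-4 (40), FM-5 (100), FM-6 (25), FM-7 (16), FM-8 (75) → 7.

7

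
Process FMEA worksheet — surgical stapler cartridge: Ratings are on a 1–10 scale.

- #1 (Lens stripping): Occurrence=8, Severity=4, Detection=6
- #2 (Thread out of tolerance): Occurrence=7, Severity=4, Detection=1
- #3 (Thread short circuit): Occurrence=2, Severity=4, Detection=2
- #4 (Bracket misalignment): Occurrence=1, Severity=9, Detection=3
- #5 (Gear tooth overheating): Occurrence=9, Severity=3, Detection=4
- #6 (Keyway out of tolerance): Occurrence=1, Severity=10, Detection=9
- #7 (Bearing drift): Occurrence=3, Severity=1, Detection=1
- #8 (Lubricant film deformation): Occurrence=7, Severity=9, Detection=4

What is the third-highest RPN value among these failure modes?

108

RPN = Severity × Occurrence × Detection:
  #1: 4 × 8 × 6 = 192
  #2: 4 × 7 × 1 = 28
  #3: 4 × 2 × 2 = 16
  #4: 9 × 1 × 3 = 27
  #5: 3 × 9 × 4 = 108
  #6: 10 × 1 × 9 = 90
  #7: 1 × 3 × 1 = 3
  #8: 9 × 7 × 4 = 252
Sorted descending: 252, 192, 108, 90, 28, 27, 16, 3.
The third-highest RPN is 108 (#5).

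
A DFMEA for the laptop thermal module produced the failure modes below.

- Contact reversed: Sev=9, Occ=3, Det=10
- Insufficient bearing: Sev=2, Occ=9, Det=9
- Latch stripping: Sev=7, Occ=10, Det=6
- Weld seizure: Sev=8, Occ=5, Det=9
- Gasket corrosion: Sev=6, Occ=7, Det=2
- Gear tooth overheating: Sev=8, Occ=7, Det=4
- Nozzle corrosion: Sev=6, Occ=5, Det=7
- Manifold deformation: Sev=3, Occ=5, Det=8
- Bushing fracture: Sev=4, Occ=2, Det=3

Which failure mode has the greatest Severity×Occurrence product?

Criticality = Severity × Occurrence:
  Contact reversed: 9 × 3 = 27
  Insufficient bearing: 2 × 9 = 18
  Latch stripping: 7 × 10 = 70
  Weld seizure: 8 × 5 = 40
  Gasket corrosion: 6 × 7 = 42
  Gear tooth overheating: 8 × 7 = 56
  Nozzle corrosion: 6 × 5 = 30
  Manifold deformation: 3 × 5 = 15
  Bushing fracture: 4 × 2 = 8
Highest criticality is 70 → Latch stripping.

Latch stripping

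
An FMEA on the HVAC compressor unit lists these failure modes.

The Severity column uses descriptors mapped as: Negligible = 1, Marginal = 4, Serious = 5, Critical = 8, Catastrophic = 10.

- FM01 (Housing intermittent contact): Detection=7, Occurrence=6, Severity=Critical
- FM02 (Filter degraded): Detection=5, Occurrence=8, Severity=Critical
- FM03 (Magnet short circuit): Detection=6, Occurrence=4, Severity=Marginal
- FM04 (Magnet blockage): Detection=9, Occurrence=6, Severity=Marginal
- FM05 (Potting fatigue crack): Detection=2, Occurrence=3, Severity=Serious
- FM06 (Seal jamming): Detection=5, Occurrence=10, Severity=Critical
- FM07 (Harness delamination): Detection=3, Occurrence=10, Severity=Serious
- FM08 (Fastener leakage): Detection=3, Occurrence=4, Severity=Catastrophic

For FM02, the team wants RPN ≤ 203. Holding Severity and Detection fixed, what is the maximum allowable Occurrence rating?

FM02: S=8, O=8, D=5 → current RPN = 320.
Fixed product = 40. Need 40 × O ≤ 203, so O ≤ 203/40 = 5.08.
Maximum integer Occurrence rating = 5 (gives RPN 200; O=6 would give 240 > 203).

5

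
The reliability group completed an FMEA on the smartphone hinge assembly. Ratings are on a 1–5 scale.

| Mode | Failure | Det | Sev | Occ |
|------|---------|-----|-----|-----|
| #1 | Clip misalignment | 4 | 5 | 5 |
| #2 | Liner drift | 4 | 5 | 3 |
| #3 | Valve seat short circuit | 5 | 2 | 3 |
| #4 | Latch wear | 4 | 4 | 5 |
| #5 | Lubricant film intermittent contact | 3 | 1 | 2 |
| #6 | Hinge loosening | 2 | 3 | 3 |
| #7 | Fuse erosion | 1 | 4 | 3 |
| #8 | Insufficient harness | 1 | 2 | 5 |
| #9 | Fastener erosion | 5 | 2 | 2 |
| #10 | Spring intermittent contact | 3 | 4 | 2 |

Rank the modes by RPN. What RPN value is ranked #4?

RPN = Severity × Occurrence × Detection:
  #1: 5 × 5 × 4 = 100
  #2: 5 × 3 × 4 = 60
  #3: 2 × 3 × 5 = 30
  #4: 4 × 5 × 4 = 80
  #5: 1 × 2 × 3 = 6
  #6: 3 × 3 × 2 = 18
  #7: 4 × 3 × 1 = 12
  #8: 2 × 5 × 1 = 10
  #9: 2 × 2 × 5 = 20
  #10: 4 × 2 × 3 = 24
Sorted descending: 100, 80, 60, 30, 24, 20, 18, 12, 10, 6.
The fourth-highest RPN is 30 (#3).

30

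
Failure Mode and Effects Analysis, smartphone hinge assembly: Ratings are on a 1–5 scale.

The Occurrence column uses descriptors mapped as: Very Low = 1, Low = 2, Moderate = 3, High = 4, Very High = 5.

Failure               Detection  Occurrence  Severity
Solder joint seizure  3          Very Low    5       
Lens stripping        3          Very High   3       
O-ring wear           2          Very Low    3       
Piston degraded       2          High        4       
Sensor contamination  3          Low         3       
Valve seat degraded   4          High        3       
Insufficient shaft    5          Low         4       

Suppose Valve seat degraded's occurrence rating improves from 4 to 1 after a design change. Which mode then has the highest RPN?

Lens stripping

RPN = Severity × Occurrence × Detection:
  Solder joint seizure: 5 × 1 × 3 = 15
  Lens stripping: 3 × 5 × 3 = 45
  O-ring wear: 3 × 1 × 2 = 6
  Piston degraded: 4 × 4 × 2 = 32
  Sensor contamination: 3 × 2 × 3 = 18
  Valve seat degraded: 3 × 4 × 4 = 48
  Insufficient shaft: 4 × 2 × 5 = 40
After action: Valve seat degraded → 3 × 1 × 4 = 12.
Revised RPNs: Lens stripping=45, Insufficient shaft=40, Piston degraded=32, Sensor contamination=18, Solder joint seizure=15, Valve seat degraded=12, O-ring wear=6.
Highest is now Lens stripping (45).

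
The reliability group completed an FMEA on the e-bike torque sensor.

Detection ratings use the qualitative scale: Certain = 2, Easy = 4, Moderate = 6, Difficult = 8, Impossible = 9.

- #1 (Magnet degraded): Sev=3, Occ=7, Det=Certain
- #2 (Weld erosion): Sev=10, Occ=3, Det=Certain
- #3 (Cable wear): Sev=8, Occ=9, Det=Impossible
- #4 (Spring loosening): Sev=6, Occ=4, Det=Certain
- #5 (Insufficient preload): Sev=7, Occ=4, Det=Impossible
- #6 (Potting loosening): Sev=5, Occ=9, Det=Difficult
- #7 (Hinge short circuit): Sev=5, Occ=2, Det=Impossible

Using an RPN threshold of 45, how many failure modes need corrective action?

6

RPN = Severity × Occurrence × Detection:
  #1: 3 × 7 × 2 = 42
  #2: 10 × 3 × 2 = 60
  #3: 8 × 9 × 9 = 648
  #4: 6 × 4 × 2 = 48
  #5: 7 × 4 × 9 = 252
  #6: 5 × 9 × 8 = 360
  #7: 5 × 2 × 9 = 90
Modes with RPN ≥ 45: #2 (60), #3 (648), #4 (48), #5 (252), #6 (360), #7 (90) → 6.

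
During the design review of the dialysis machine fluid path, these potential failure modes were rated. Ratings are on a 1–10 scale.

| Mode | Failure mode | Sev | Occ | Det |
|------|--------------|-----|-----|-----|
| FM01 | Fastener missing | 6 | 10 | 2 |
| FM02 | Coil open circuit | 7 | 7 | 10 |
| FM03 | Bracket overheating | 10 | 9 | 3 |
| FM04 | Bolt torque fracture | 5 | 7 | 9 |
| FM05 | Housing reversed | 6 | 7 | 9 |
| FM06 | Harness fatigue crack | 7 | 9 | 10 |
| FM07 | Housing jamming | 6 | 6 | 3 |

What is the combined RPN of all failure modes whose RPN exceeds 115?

2203

RPN = Severity × Occurrence × Detection:
  FM01: 6 × 10 × 2 = 120
  FM02: 7 × 7 × 10 = 490
  FM03: 10 × 9 × 3 = 270
  FM04: 5 × 7 × 9 = 315
  FM05: 6 × 7 × 9 = 378
  FM06: 7 × 9 × 10 = 630
  FM07: 6 × 6 × 3 = 108
RPN > 115: FM01 (120), FM02 (490), FM03 (270), FM04 (315), FM05 (378), FM06 (630).
Sum: 120 + 490 + 270 + 315 + 378 + 630 = 2203.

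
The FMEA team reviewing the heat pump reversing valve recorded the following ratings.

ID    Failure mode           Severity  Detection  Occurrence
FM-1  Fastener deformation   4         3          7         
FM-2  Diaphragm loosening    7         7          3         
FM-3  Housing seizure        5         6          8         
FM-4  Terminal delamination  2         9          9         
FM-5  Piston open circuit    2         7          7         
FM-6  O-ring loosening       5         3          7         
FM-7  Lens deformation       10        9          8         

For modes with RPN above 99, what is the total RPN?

1374

RPN = Severity × Occurrence × Detection:
  FM-1: 4 × 7 × 3 = 84
  FM-2: 7 × 3 × 7 = 147
  FM-3: 5 × 8 × 6 = 240
  FM-4: 2 × 9 × 9 = 162
  FM-5: 2 × 7 × 7 = 98
  FM-6: 5 × 7 × 3 = 105
  FM-7: 10 × 8 × 9 = 720
RPN > 99: FM-2 (147), FM-3 (240), FM-4 (162), FM-6 (105), FM-7 (720).
Sum: 147 + 240 + 162 + 105 + 720 = 1374.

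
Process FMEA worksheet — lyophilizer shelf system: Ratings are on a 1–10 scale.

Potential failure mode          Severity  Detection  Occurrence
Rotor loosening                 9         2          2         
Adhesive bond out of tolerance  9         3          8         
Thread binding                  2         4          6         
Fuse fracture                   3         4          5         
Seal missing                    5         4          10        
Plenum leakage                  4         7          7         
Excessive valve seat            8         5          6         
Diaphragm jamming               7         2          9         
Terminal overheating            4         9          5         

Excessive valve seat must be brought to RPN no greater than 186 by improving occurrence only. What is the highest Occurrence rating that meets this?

Excessive valve seat: S=8, O=6, D=5 → current RPN = 240.
Fixed product = 40. Need 40 × O ≤ 186, so O ≤ 186/40 = 4.65.
Maximum integer Occurrence rating = 4 (gives RPN 160; O=5 would give 200 > 186).

4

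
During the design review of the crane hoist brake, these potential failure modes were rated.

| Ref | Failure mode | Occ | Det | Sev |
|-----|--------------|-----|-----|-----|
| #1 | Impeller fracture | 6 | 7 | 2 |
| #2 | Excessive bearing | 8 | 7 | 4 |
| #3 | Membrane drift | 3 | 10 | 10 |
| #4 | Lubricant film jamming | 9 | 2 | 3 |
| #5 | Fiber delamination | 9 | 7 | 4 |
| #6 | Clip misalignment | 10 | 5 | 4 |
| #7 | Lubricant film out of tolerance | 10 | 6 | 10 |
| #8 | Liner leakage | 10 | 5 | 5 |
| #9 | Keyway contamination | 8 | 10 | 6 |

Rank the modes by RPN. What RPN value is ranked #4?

252

RPN = Severity × Occurrence × Detection:
  #1: 2 × 6 × 7 = 84
  #2: 4 × 8 × 7 = 224
  #3: 10 × 3 × 10 = 300
  #4: 3 × 9 × 2 = 54
  #5: 4 × 9 × 7 = 252
  #6: 4 × 10 × 5 = 200
  #7: 10 × 10 × 6 = 600
  #8: 5 × 10 × 5 = 250
  #9: 6 × 8 × 10 = 480
Sorted descending: 600, 480, 300, 252, 250, 224, 200, 84, 54.
The fourth-highest RPN is 252 (#5).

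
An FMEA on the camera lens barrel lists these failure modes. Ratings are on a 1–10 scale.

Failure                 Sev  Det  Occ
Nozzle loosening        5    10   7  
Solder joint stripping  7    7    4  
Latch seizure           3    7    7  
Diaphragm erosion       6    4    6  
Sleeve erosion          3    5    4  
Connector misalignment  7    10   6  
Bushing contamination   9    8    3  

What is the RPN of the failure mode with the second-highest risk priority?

RPN = Severity × Occurrence × Detection:
  Nozzle loosening: 5 × 7 × 10 = 350
  Solder joint stripping: 7 × 4 × 7 = 196
  Latch seizure: 3 × 7 × 7 = 147
  Diaphragm erosion: 6 × 6 × 4 = 144
  Sleeve erosion: 3 × 4 × 5 = 60
  Connector misalignment: 7 × 6 × 10 = 420
  Bushing contamination: 9 × 3 × 8 = 216
Sorted descending: 420, 350, 216, 196, 147, 144, 60.
The second-highest RPN is 350 (Nozzle loosening).

350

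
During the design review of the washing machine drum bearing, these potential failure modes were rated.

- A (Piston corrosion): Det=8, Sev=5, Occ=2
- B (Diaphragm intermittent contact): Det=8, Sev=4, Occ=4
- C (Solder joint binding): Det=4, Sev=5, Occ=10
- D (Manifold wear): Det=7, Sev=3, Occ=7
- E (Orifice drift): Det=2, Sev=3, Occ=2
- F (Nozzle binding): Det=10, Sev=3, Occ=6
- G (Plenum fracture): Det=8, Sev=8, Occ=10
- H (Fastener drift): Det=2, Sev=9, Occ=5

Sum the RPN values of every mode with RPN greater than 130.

1167

RPN = Severity × Occurrence × Detection:
  A: 5 × 2 × 8 = 80
  B: 4 × 4 × 8 = 128
  C: 5 × 10 × 4 = 200
  D: 3 × 7 × 7 = 147
  E: 3 × 2 × 2 = 12
  F: 3 × 6 × 10 = 180
  G: 8 × 10 × 8 = 640
  H: 9 × 5 × 2 = 90
RPN > 130: C (200), D (147), F (180), G (640).
Sum: 200 + 147 + 180 + 640 = 1167.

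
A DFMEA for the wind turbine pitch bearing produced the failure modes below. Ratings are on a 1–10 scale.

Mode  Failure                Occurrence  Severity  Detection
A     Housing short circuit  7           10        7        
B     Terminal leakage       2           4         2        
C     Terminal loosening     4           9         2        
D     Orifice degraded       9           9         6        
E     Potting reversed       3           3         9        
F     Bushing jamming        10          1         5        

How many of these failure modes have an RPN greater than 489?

RPN = Severity × Occurrence × Detection:
  A: 10 × 7 × 7 = 490
  B: 4 × 2 × 2 = 16
  C: 9 × 4 × 2 = 72
  D: 9 × 9 × 6 = 486
  E: 3 × 3 × 9 = 81
  F: 1 × 10 × 5 = 50
Modes with RPN > 489: A (490) → 1.

1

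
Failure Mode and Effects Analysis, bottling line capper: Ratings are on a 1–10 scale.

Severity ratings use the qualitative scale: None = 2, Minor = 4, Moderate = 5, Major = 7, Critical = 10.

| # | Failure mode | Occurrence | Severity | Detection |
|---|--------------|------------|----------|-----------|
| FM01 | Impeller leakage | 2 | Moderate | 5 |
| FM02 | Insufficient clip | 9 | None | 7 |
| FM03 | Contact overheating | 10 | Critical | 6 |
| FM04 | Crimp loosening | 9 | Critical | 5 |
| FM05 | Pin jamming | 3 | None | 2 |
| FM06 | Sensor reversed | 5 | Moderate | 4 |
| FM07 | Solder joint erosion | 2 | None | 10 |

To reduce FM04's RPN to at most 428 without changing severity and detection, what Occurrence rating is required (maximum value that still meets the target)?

FM04: S=10, O=9, D=5 → current RPN = 450.
Fixed product = 50. Need 50 × O ≤ 428, so O ≤ 428/50 = 8.56.
Maximum integer Occurrence rating = 8 (gives RPN 400; O=9 would give 450 > 428).

8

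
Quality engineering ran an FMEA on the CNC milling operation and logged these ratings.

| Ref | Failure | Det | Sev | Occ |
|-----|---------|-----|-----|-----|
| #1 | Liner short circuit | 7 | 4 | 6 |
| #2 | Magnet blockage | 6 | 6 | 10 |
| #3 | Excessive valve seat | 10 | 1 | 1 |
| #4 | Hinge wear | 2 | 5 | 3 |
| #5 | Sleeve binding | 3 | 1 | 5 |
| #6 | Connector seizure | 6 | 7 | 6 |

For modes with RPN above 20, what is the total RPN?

810

RPN = Severity × Occurrence × Detection:
  #1: 4 × 6 × 7 = 168
  #2: 6 × 10 × 6 = 360
  #3: 1 × 1 × 10 = 10
  #4: 5 × 3 × 2 = 30
  #5: 1 × 5 × 3 = 15
  #6: 7 × 6 × 6 = 252
RPN > 20: #1 (168), #2 (360), #4 (30), #6 (252).
Sum: 168 + 360 + 30 + 252 = 810.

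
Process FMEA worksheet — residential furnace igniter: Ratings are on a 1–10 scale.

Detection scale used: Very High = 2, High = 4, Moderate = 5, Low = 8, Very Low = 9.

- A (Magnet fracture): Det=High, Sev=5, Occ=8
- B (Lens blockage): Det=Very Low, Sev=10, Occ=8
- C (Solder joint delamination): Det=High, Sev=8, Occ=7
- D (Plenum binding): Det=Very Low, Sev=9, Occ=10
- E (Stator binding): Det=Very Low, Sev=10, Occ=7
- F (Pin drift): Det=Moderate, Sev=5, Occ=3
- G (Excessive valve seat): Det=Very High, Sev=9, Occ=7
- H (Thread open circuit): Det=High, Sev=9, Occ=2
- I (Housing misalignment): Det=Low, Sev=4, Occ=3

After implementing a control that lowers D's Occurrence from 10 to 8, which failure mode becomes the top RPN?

B

RPN = Severity × Occurrence × Detection:
  A: 5 × 8 × 4 = 160
  B: 10 × 8 × 9 = 720
  C: 8 × 7 × 4 = 224
  D: 9 × 10 × 9 = 810
  E: 10 × 7 × 9 = 630
  F: 5 × 3 × 5 = 75
  G: 9 × 7 × 2 = 126
  H: 9 × 2 × 4 = 72
  I: 4 × 3 × 8 = 96
After action: D → 9 × 8 × 9 = 648.
Revised RPNs: B=720, D=648, E=630, C=224, A=160, G=126, I=96, F=75, H=72.
Highest is now B (720).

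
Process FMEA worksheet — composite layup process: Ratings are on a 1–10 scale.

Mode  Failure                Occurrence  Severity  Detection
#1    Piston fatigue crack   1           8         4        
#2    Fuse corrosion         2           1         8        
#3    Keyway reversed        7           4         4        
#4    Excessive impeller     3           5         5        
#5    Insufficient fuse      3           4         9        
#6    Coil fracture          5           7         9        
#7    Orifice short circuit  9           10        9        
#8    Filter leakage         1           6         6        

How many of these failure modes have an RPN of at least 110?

3

RPN = Severity × Occurrence × Detection:
  #1: 8 × 1 × 4 = 32
  #2: 1 × 2 × 8 = 16
  #3: 4 × 7 × 4 = 112
  #4: 5 × 3 × 5 = 75
  #5: 4 × 3 × 9 = 108
  #6: 7 × 5 × 9 = 315
  #7: 10 × 9 × 9 = 810
  #8: 6 × 1 × 6 = 36
Modes with RPN ≥ 110: #3 (112), #6 (315), #7 (810) → 3.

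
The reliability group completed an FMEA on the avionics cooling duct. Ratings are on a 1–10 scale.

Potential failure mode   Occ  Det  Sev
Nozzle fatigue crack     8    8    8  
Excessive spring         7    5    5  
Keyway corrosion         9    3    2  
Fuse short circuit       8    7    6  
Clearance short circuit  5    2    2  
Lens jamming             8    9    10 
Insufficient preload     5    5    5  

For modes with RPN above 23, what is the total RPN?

RPN = Severity × Occurrence × Detection:
  Nozzle fatigue crack: 8 × 8 × 8 = 512
  Excessive spring: 5 × 7 × 5 = 175
  Keyway corrosion: 2 × 9 × 3 = 54
  Fuse short circuit: 6 × 8 × 7 = 336
  Clearance short circuit: 2 × 5 × 2 = 20
  Lens jamming: 10 × 8 × 9 = 720
  Insufficient preload: 5 × 5 × 5 = 125
RPN > 23: Nozzle fatigue crack (512), Excessive spring (175), Keyway corrosion (54), Fuse short circuit (336), Lens jamming (720), Insufficient preload (125).
Sum: 512 + 175 + 54 + 336 + 720 + 125 = 1922.

1922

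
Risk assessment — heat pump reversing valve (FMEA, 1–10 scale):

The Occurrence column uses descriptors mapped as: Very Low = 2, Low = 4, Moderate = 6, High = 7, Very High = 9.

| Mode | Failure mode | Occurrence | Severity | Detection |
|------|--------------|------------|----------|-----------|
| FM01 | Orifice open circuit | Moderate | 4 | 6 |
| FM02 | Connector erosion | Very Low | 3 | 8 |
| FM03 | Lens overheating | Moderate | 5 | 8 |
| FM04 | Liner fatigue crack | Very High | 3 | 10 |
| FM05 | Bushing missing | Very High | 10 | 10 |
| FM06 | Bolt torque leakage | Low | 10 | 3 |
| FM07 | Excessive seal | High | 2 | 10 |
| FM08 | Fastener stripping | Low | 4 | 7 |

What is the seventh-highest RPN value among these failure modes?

112

RPN = Severity × Occurrence × Detection:
  FM01: 4 × 6 × 6 = 144
  FM02: 3 × 2 × 8 = 48
  FM03: 5 × 6 × 8 = 240
  FM04: 3 × 9 × 10 = 270
  FM05: 10 × 9 × 10 = 900
  FM06: 10 × 4 × 3 = 120
  FM07: 2 × 7 × 10 = 140
  FM08: 4 × 4 × 7 = 112
Sorted descending: 900, 270, 240, 144, 140, 120, 112, 48.
The seventh-highest RPN is 112 (FM08).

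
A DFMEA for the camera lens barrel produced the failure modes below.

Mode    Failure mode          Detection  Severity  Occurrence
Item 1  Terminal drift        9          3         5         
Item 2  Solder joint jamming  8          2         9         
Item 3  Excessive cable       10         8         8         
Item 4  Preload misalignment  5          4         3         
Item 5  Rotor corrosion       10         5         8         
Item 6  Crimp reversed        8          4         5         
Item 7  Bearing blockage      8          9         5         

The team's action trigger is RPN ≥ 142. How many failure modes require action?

5

RPN = Severity × Occurrence × Detection:
  Item 1: 3 × 5 × 9 = 135
  Item 2: 2 × 9 × 8 = 144
  Item 3: 8 × 8 × 10 = 640
  Item 4: 4 × 3 × 5 = 60
  Item 5: 5 × 8 × 10 = 400
  Item 6: 4 × 5 × 8 = 160
  Item 7: 9 × 5 × 8 = 360
Modes with RPN ≥ 142: Item 2 (144), Item 3 (640), Item 5 (400), Item 6 (160), Item 7 (360) → 5.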